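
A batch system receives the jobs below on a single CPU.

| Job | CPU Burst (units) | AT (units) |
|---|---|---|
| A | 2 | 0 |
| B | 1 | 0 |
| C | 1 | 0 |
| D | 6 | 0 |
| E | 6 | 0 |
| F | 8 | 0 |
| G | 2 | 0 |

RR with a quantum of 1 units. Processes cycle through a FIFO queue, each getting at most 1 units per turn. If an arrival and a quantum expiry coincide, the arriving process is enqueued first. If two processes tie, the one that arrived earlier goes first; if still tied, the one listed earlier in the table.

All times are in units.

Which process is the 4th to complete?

G

Schedule: | A 0-1 | B 1-2 | C 2-3 | D 3-4 | E 4-5 | F 5-6 | G 6-7 | A 7-8 | D 8-9 | E 9-10 | F 10-11 | G 11-12 | D 12-13 | E 13-14 | F 14-15 | D 15-16 | E 16-17 | F 17-18 | D 18-19 | E 19-20 | F 20-21 | D 21-22 | E 22-23 | F 23-26 |
Completion: A=8  B=2  C=3  D=22  E=23  F=26  G=12
Finish order: B → C → A → G → D → E → F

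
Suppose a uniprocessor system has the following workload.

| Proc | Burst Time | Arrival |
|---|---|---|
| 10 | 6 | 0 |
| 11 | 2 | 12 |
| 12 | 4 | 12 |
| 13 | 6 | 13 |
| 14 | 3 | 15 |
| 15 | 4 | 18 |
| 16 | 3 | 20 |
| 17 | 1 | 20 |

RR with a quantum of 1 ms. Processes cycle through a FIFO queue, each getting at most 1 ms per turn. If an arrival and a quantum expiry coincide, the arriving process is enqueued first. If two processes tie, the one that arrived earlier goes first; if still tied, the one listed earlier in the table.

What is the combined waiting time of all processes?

Gantt: | 10 0-6 | idle 6-12 | 11 12-13 | 12 13-14 | 13 14-15 | 11 15-16 | 12 16-17 | 14 17-18 | 13 18-19 | 12 19-20 | 15 20-21 | 14 21-22 | 13 22-23 | 16 23-24 | 17 24-25 | 12 25-26 | 15 26-27 | 14 27-28 | 13 28-29 | 16 29-30 | 15 30-31 | 13 31-32 | 16 32-33 | 15 33-34 | 13 34-35 |
Completion: 10=6  11=16  12=26  13=35  14=28  15=34  16=33  17=25
Turnaround (C−A): 10=6  11=4  12=14  13=22  14=13  15=16  16=13  17=5
Waiting = turnaround − burst: 10=0, 11=2, 12=10, 13=16, 14=10, 15=12, 16=10, 17=4
Total waiting = 0 + 2 + 10 + 16 + 10 + 12 + 10 + 4 = 64

64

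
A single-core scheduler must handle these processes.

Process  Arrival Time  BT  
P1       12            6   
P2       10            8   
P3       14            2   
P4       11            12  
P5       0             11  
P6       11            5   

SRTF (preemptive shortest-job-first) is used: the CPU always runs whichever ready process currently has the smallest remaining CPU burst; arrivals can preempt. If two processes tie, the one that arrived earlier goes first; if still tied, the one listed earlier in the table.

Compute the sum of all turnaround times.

Schedule: | P5 0-11 | P6 11-16 | P3 16-18 | P1 18-24 | P2 24-32 | P4 32-44 |
Completion: P1=24  P2=32  P3=18  P4=44  P5=11  P6=16
Turnaround (C−A): P1=12  P2=22  P3=4  P4=33  P5=11  P6=5
Turnaround = completion − arrival: P1=12, P2=22, P3=4, P4=33, P5=11, P6=5
Total turnaround = 12 + 22 + 4 + 33 + 11 + 5 = 87

87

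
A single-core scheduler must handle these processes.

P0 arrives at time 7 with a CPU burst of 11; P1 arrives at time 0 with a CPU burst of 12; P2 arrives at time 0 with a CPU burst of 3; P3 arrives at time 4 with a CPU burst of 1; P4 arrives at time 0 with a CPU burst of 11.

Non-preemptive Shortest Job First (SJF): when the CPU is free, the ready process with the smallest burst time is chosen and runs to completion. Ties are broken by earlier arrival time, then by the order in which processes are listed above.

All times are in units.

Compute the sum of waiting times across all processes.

Timeline: | P2 0-3 | P4 3-14 | P3 14-15 | P0 15-26 | P1 26-38 |
Completion: P0=26  P1=38  P2=3  P3=15  P4=14
Turnaround (C−A): P0=19  P1=38  P2=3  P3=11  P4=14
Waiting = turnaround − burst: P0=8, P1=26, P2=0, P3=10, P4=3
Total waiting = 8 + 26 + 0 + 10 + 3 = 47

47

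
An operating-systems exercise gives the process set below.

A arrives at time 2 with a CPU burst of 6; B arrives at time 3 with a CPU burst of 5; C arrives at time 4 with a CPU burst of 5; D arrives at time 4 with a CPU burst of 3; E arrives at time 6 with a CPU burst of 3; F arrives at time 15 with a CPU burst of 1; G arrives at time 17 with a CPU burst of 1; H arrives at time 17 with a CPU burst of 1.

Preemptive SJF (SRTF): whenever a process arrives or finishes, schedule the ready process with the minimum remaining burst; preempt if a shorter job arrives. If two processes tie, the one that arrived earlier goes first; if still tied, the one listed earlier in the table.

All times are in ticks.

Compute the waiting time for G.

0

Schedule: | idle 0-2 | A 2-4 | D 4-7 | E 7-10 | A 10-14 | B 14-15 | F 15-16 | B 16-17 | G 17-18 | H 18-19 | B 19-22 | C 22-27 |
Completion: A=14  B=22  C=27  D=7  E=10  F=16  G=18  H=19
Waiting(G) = turnaround − burst = 1 − 1 = 0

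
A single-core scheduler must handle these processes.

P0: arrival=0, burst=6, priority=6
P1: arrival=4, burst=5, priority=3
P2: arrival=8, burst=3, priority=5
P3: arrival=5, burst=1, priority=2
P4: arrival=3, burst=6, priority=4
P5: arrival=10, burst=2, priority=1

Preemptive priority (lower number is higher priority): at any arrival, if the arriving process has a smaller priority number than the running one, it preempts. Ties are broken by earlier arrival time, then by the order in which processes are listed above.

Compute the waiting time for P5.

Gantt: | P0 0-3 | P4 3-4 | P1 4-5 | P3 5-6 | P1 6-10 | P5 10-12 | P4 12-17 | P2 17-20 | P0 20-23 |
Completion: P0=23  P1=10  P2=20  P3=6  P4=17  P5=12
Waiting(P5) = turnaround − burst = 2 − 2 = 0

0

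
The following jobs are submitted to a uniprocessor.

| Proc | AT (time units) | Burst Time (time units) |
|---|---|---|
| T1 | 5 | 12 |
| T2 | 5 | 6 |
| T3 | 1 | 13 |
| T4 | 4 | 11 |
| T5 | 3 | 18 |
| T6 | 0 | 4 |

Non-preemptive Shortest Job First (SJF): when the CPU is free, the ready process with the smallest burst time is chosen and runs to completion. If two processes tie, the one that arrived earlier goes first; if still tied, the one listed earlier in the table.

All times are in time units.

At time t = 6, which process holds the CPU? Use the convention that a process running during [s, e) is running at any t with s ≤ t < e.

Timeline: | T6 0-4 | T4 4-15 | T2 15-21 | T1 21-33 | T3 33-46 | T5 46-64 |
Completion: T1=33  T2=21  T3=46  T4=15  T5=64  T6=4
Turnaround (C−A): T1=28  T2=16  T3=45  T4=11  T5=61  T6=4

T4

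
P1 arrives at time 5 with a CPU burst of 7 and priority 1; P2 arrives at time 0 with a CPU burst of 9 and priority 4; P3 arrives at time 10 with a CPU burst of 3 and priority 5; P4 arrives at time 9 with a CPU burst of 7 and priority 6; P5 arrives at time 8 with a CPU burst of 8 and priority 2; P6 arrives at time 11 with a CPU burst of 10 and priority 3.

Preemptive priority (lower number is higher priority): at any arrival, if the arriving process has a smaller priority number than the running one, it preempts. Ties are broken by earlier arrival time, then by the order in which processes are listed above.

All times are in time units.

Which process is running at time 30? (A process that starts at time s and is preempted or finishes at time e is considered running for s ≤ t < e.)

P2

Timeline: | P2 0-5 | P1 5-12 | P5 12-20 | P6 20-30 | P2 30-34 | P3 34-37 | P4 37-44 |
Completion: P1=12  P2=34  P3=37  P4=44  P5=20  P6=30
Turnaround (C−A): P1=7  P2=34  P3=27  P4=35  P5=12  P6=19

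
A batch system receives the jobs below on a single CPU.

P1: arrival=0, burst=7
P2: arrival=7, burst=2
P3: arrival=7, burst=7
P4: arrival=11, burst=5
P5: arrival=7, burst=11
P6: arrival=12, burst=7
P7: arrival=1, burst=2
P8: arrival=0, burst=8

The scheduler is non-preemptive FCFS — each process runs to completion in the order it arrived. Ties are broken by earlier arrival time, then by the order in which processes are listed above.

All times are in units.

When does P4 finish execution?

42

Schedule: | P1 0-7 | P8 7-15 | P7 15-17 | P2 17-19 | P3 19-26 | P5 26-37 | P4 37-42 | P6 42-49 |
Completion: P1=7  P2=19  P3=26  P4=42  P5=37  P6=49  P7=17  P8=15
Turnaround (C−A): P1=7  P2=12  P3=19  P4=31  P5=30  P6=37  P7=16  P8=15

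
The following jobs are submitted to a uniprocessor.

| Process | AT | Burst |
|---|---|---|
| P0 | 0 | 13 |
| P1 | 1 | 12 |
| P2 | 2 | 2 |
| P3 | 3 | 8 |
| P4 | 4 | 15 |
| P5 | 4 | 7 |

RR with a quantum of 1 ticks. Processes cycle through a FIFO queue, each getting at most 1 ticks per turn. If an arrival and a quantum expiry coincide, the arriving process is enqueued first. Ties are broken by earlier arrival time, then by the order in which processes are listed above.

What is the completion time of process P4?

Timeline: | P0 0-1 | P1 1-2 | P0 2-3 | P2 3-4 | P1 4-5 | P3 5-6 | P0 6-7 | P4 7-8 | P5 8-9 | P2 9-10 | P1 10-11 | P3 11-12 | P0 12-13 | P4 13-14 | P5 14-15 | P1 15-16 | P3 16-17 | P0 17-18 | P4 18-19 | P5 19-20 | P1 20-21 | P3 21-22 | P0 22-23 | P4 23-24 | P5 24-25 | P1 25-26 | P3 26-27 | P0 27-28 | P4 28-29 | P5 29-30 | P1 30-31 | P3 31-32 | P0 32-33 | P4 33-34 | P5 34-35 | P1 35-36 | P3 36-37 | P0 37-38 | P4 38-39 | P5 39-40 | P1 40-41 | P3 41-42 | P0 42-43 | P4 43-44 | P1 44-45 | P0 45-46 | P4 46-47 | P1 47-48 | P0 48-49 | P4 49-50 | P1 50-51 | P0 51-52 | P4 52-57 |
Completion: P0=52  P1=51  P2=10  P3=42  P4=57  P5=40

57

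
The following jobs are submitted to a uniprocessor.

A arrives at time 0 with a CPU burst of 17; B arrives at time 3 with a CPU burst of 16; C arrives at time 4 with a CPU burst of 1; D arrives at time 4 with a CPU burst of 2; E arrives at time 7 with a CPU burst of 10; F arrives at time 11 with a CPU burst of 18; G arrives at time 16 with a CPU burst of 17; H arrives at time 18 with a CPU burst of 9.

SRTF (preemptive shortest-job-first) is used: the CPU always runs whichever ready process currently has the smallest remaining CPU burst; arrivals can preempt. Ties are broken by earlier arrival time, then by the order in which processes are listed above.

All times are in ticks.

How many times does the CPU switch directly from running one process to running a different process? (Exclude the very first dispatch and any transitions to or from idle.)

9

Schedule: | A 0-4 | C 4-5 | D 5-7 | E 7-17 | A 17-18 | H 18-27 | A 27-39 | B 39-55 | G 55-72 | F 72-90 |
Completion: A=39  B=55  C=5  D=7  E=17  F=90  G=72  H=27
Turnaround (C−A): A=39  B=52  C=1  D=3  E=10  F=79  G=56  H=9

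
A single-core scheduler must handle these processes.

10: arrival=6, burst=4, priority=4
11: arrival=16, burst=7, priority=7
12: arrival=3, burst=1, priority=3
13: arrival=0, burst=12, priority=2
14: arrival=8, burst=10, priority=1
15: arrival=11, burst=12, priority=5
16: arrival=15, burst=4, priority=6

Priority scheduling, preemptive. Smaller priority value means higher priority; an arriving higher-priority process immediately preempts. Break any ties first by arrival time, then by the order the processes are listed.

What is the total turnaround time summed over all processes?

163

Gantt: | 13 0-8 | 14 8-18 | 13 18-22 | 12 22-23 | 10 23-27 | 15 27-39 | 16 39-43 | 11 43-50 |
Completion: 10=27  11=50  12=23  13=22  14=18  15=39  16=43
Turnaround (C−A): 10=21  11=34  12=20  13=22  14=10  15=28  16=28
Turnaround = completion − arrival: 10=21, 11=34, 12=20, 13=22, 14=10, 15=28, 16=28
Total turnaround = 21 + 34 + 20 + 22 + 10 + 28 + 28 = 163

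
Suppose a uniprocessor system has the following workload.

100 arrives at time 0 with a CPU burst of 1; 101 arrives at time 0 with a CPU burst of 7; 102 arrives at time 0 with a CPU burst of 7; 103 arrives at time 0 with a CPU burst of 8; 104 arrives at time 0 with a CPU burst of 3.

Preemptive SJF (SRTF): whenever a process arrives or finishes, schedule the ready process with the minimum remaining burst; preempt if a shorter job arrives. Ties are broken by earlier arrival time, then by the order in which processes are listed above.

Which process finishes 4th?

Gantt: | 100 0-1 | 104 1-4 | 101 4-11 | 102 11-18 | 103 18-26 |
Completion: 100=1  101=11  102=18  103=26  104=4
Finish order: 100 → 104 → 101 → 102 → 103

102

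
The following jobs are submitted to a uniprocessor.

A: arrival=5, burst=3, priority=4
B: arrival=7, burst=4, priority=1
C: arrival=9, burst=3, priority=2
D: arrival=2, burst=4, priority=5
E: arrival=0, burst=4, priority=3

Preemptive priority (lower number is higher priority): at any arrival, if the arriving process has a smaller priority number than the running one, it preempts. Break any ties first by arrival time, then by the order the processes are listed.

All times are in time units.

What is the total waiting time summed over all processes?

Gantt: | E 0-4 | D 4-5 | A 5-7 | B 7-11 | C 11-14 | A 14-15 | D 15-18 |
Completion: A=15  B=11  C=14  D=18  E=4
Turnaround (C−A): A=10  B=4  C=5  D=16  E=4
Waiting = turnaround − burst: A=7, B=0, C=2, D=12, E=0
Total waiting = 7 + 0 + 2 + 12 + 0 = 21

21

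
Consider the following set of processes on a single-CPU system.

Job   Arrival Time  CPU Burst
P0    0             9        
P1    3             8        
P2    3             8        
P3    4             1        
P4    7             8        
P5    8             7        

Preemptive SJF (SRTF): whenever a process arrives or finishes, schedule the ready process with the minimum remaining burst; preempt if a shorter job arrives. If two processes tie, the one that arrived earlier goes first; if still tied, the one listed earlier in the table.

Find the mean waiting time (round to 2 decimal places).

Gantt: | P0 0-4 | P3 4-5 | P0 5-10 | P5 10-17 | P1 17-25 | P2 25-33 | P4 33-41 |
Completion: P0=10  P1=25  P2=33  P3=5  P4=41  P5=17
Turnaround (C−A): P0=10  P1=22  P2=30  P3=1  P4=34  P5=9
Waiting times: P0=1, P1=14, P2=22, P3=0, P4=26, P5=2
Average waiting = (1+14+22+0+26+2) / 6 = 65/6 = 10.83

10.83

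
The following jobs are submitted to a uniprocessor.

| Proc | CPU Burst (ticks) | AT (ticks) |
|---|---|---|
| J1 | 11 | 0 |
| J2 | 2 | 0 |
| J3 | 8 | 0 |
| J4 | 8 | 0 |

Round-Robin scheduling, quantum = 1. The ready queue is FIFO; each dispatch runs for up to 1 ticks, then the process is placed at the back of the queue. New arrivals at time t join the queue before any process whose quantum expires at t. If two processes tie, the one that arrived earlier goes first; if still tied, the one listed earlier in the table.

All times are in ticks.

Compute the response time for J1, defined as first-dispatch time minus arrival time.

Gantt: | J1 0-1 | J2 1-2 | J3 2-3 | J4 3-4 | J1 4-5 | J2 5-6 | J3 6-7 | J4 7-8 | J1 8-9 | J3 9-10 | J4 10-11 | J1 11-12 | J3 12-13 | J4 13-14 | J1 14-15 | J3 15-16 | J4 16-17 | J1 17-18 | J3 18-19 | J4 19-20 | J1 20-21 | J3 21-22 | J4 22-23 | J1 23-24 | J3 24-25 | J4 25-26 | J1 26-29 |
Completion: J1=29  J2=6  J3=25  J4=26
Turnaround (C−A): J1=29  J2=6  J3=25  J4=26
Response(J1) = first start − arrival = 0 − 0 = 0

0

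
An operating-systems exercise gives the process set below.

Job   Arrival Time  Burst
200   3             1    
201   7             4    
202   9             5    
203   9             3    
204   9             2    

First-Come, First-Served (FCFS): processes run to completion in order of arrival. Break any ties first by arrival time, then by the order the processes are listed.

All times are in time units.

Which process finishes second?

Schedule: | idle 0-3 | 200 3-4 | idle 4-7 | 201 7-11 | 202 11-16 | 203 16-19 | 204 19-21 |
Completion: 200=4  201=11  202=16  203=19  204=21
Finish order: 200 → 201 → 202 → 203 → 204

201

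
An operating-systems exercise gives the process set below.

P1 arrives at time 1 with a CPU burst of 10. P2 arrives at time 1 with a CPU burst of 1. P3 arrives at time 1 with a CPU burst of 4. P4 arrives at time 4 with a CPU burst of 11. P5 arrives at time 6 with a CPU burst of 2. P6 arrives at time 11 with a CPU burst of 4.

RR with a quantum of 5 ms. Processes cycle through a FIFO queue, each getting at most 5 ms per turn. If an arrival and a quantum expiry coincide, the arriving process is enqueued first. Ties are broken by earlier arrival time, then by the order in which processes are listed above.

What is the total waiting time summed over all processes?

Schedule: | idle 0-1 | P1 1-6 | P2 6-7 | P3 7-11 | P4 11-16 | P5 16-18 | P1 18-23 | P6 23-27 | P4 27-33 |
Completion: P1=23  P2=7  P3=11  P4=33  P5=18  P6=27
Waiting = turnaround − burst: P1=12, P2=5, P3=6, P4=18, P5=10, P6=12
Total waiting = 12 + 5 + 6 + 18 + 10 + 12 = 63

63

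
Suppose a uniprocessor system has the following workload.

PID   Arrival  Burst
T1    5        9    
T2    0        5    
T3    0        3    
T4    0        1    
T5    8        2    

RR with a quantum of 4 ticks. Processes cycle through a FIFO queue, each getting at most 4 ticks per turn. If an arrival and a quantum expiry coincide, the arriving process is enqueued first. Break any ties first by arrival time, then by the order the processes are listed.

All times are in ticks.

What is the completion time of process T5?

15

Gantt: | T2 0-4 | T3 4-7 | T4 7-8 | T2 8-9 | T1 9-13 | T5 13-15 | T1 15-20 |
Completion: T1=20  T2=9  T3=7  T4=8  T5=15
Turnaround (C−A): T1=15  T2=9  T3=7  T4=8  T5=7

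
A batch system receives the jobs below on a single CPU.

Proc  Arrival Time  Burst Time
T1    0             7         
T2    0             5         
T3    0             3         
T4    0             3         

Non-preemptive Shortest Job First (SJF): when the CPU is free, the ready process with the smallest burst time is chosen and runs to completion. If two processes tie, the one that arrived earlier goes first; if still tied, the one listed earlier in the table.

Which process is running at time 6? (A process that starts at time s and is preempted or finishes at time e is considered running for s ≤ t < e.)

Gantt: | T3 0-3 | T4 3-6 | T2 6-11 | T1 11-18 |
Completion: T1=18  T2=11  T3=3  T4=6
Turnaround (C−A): T1=18  T2=11  T3=3  T4=6

T2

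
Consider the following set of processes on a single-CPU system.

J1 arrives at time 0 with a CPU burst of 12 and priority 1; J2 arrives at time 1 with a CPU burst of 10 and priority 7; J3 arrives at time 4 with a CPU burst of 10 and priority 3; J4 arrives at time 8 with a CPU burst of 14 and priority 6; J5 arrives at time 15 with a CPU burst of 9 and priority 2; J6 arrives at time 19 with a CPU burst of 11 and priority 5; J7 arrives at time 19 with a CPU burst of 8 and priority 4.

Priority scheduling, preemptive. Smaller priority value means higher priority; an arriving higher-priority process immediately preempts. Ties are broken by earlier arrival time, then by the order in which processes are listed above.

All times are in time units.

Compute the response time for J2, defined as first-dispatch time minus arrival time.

63

Gantt: | J1 0-12 | J3 12-15 | J5 15-24 | J3 24-31 | J7 31-39 | J6 39-50 | J4 50-64 | J2 64-74 |
Completion: J1=12  J2=74  J3=31  J4=64  J5=24  J6=50  J7=39
Response(J2) = first start − arrival = 64 − 1 = 63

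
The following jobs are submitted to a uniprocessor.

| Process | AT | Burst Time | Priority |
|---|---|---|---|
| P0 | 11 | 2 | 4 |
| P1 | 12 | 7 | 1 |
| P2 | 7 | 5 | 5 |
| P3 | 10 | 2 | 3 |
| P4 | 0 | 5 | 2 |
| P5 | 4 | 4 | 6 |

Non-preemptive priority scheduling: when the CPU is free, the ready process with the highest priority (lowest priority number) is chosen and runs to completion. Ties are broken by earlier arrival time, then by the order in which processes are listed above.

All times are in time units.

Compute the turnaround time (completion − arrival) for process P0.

14

Timeline: | P4 0-5 | P5 5-9 | P2 9-14 | P1 14-21 | P3 21-23 | P0 23-25 |
Completion: P0=25  P1=21  P2=14  P3=23  P4=5  P5=9
Turnaround (C−A): P0=14  P1=9  P2=7  P3=13  P4=5  P5=5
Turnaround(P0) = completion − arrival = 25 − 11 = 14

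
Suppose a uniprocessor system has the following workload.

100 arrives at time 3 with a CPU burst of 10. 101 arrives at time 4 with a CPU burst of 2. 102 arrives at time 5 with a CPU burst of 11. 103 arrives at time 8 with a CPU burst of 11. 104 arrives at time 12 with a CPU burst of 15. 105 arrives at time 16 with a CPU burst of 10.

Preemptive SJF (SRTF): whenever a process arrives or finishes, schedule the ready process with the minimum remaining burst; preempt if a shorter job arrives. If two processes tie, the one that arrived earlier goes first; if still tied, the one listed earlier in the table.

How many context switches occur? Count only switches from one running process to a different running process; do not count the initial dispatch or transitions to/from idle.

Schedule: | idle 0-3 | 100 3-4 | 101 4-6 | 100 6-15 | 102 15-26 | 105 26-36 | 103 36-47 | 104 47-62 |
Completion: 100=15  101=6  102=26  103=47  104=62  105=36

6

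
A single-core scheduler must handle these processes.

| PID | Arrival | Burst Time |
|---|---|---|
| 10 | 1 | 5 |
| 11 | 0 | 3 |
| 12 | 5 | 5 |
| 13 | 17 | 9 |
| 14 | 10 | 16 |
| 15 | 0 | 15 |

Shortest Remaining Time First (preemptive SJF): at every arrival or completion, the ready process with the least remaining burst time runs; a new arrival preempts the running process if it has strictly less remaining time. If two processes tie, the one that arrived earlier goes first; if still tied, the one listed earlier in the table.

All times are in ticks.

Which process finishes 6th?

14

Timeline: | 11 0-3 | 10 3-8 | 12 8-13 | 15 13-17 | 13 17-26 | 15 26-37 | 14 37-53 |
Completion: 10=8  11=3  12=13  13=26  14=53  15=37
Turnaround (C−A): 10=7  11=3  12=8  13=9  14=43  15=37
Finish order: 11 → 10 → 12 → 13 → 15 → 14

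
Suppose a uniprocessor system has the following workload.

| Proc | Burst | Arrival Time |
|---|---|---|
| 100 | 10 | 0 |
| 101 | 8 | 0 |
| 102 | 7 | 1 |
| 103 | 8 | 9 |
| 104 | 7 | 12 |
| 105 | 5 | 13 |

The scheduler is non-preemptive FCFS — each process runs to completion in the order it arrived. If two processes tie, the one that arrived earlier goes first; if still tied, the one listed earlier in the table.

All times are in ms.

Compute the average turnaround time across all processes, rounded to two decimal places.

Schedule: | 100 0-10 | 101 10-18 | 102 18-25 | 103 25-33 | 104 33-40 | 105 40-45 |
Completion: 100=10  101=18  102=25  103=33  104=40  105=45
Turnaround (C−A): 100=10  101=18  102=24  103=24  104=28  105=32
Turnaround times: 100=10, 101=18, 102=24, 103=24, 104=28, 105=32
Average turnaround = (10+18+24+24+28+32) / 6 = 136/6 = 22.67

22.67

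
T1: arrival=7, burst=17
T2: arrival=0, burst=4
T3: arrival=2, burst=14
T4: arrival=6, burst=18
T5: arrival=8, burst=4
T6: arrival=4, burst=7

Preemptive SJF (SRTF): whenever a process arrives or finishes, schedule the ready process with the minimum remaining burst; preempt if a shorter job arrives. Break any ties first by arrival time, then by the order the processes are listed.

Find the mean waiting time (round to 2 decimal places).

Timeline: | T2 0-4 | T6 4-11 | T5 11-15 | T3 15-29 | T1 29-46 | T4 46-64 |
Completion: T1=46  T2=4  T3=29  T4=64  T5=15  T6=11
Turnaround (C−A): T1=39  T2=4  T3=27  T4=58  T5=7  T6=7
Waiting times: T1=22, T2=0, T3=13, T4=40, T5=3, T6=0
Average waiting = (22+0+13+40+3+0) / 6 = 78/6 = 13.00

13.00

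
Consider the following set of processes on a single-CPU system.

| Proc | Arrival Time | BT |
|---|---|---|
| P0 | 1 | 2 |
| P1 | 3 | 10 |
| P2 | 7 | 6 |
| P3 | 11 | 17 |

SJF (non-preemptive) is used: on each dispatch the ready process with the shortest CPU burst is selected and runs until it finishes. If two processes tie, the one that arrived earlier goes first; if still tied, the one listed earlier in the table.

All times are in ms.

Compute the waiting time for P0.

Schedule: | idle 0-1 | P0 1-3 | P1 3-13 | P2 13-19 | P3 19-36 |
Completion: P0=3  P1=13  P2=19  P3=36
Turnaround (C−A): P0=2  P1=10  P2=12  P3=25
Waiting(P0) = turnaround − burst = 2 − 2 = 0

0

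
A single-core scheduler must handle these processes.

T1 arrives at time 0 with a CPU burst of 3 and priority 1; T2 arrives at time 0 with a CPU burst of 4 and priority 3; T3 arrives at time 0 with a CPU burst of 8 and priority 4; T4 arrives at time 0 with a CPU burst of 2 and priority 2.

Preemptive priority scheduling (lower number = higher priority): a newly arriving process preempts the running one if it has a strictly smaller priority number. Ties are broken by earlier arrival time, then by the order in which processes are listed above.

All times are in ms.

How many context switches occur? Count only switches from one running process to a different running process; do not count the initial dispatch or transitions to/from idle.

3

Timeline: | T1 0-3 | T4 3-5 | T2 5-9 | T3 9-17 |
Completion: T1=3  T2=9  T3=17  T4=5
Turnaround (C−A): T1=3  T2=9  T3=17  T4=5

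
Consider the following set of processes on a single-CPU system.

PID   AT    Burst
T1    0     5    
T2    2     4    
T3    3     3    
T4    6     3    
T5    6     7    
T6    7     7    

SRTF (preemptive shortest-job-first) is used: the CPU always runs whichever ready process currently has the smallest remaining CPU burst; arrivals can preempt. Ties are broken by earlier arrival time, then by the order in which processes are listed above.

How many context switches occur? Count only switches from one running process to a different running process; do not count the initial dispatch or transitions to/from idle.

5

Schedule: | T1 0-5 | T3 5-8 | T4 8-11 | T2 11-15 | T5 15-22 | T6 22-29 |
Completion: T1=5  T2=15  T3=8  T4=11  T5=22  T6=29
Turnaround (C−A): T1=5  T2=13  T3=5  T4=5  T5=16  T6=22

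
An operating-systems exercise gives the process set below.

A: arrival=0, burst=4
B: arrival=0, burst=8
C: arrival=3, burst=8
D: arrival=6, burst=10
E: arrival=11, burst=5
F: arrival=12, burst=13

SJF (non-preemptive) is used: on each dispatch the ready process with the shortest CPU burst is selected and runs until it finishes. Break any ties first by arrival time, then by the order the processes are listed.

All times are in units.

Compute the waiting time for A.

Gantt: | A 0-4 | B 4-12 | E 12-17 | C 17-25 | D 25-35 | F 35-48 |
Completion: A=4  B=12  C=25  D=35  E=17  F=48
Turnaround (C−A): A=4  B=12  C=22  D=29  E=6  F=36
Waiting(A) = turnaround − burst = 4 − 4 = 0

0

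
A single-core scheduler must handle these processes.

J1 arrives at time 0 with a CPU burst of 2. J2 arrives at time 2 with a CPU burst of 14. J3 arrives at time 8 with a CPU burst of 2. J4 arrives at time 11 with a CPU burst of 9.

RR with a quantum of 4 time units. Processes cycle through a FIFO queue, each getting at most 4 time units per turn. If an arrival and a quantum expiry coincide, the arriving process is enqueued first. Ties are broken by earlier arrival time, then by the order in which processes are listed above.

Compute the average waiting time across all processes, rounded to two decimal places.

Gantt: | J1 0-2 | J2 2-10 | J3 10-12 | J2 12-16 | J4 16-20 | J2 20-22 | J4 22-27 |
Completion: J1=2  J2=22  J3=12  J4=27
Turnaround (C−A): J1=2  J2=20  J3=4  J4=16
Waiting times: J1=0, J2=6, J3=2, J4=7
Average waiting = (0+6+2+7) / 4 = 15/4 = 3.75

3.75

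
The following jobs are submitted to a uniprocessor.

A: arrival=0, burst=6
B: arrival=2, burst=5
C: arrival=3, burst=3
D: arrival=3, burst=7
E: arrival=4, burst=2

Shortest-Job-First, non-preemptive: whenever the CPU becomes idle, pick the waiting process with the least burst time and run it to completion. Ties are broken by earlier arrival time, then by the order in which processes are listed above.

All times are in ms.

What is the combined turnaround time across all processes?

52

Gantt: | A 0-6 | E 6-8 | C 8-11 | B 11-16 | D 16-23 |
Completion: A=6  B=16  C=11  D=23  E=8
Turnaround (C−A): A=6  B=14  C=8  D=20  E=4
Turnaround = completion − arrival: A=6, B=14, C=8, D=20, E=4
Total turnaround = 6 + 14 + 8 + 20 + 4 = 52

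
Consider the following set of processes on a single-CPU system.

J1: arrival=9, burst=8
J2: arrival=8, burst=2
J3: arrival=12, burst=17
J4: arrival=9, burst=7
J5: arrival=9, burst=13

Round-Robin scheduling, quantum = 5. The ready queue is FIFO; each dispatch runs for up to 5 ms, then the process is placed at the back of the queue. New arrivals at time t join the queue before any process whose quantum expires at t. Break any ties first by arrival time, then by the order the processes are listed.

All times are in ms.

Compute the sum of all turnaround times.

Gantt: | idle 0-8 | J2 8-10 | J1 10-15 | J4 15-20 | J5 20-25 | J3 25-30 | J1 30-33 | J4 33-35 | J5 35-40 | J3 40-45 | J5 45-48 | J3 48-55 |
Completion: J1=33  J2=10  J3=55  J4=35  J5=48
Turnaround = completion − arrival: J1=24, J2=2, J3=43, J4=26, J5=39
Total turnaround = 24 + 2 + 43 + 26 + 39 = 134

134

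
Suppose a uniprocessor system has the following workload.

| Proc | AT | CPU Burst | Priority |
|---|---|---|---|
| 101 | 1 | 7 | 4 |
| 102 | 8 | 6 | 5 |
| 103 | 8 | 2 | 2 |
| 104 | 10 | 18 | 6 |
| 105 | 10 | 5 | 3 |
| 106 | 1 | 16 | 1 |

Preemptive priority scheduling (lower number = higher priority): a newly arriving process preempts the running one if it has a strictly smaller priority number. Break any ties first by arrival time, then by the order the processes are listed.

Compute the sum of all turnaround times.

145

Schedule: | idle 0-1 | 106 1-17 | 103 17-19 | 105 19-24 | 101 24-31 | 102 31-37 | 104 37-55 |
Completion: 101=31  102=37  103=19  104=55  105=24  106=17
Turnaround = completion − arrival: 101=30, 102=29, 103=11, 104=45, 105=14, 106=16
Total turnaround = 30 + 29 + 11 + 45 + 14 + 16 = 145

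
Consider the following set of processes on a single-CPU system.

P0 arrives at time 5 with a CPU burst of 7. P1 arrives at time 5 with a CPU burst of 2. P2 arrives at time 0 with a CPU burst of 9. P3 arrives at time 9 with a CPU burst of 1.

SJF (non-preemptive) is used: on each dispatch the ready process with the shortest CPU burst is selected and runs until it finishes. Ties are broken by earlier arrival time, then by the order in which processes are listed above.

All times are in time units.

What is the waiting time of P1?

Schedule: | P2 0-9 | P3 9-10 | P1 10-12 | P0 12-19 |
Completion: P0=19  P1=12  P2=9  P3=10
Waiting(P1) = turnaround − burst = 7 − 2 = 5

5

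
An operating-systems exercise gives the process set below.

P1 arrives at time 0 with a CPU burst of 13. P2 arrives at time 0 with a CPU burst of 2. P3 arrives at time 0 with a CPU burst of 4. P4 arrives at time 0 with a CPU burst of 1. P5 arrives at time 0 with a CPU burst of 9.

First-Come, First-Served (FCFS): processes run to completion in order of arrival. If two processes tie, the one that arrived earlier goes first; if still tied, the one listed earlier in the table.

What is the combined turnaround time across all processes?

Schedule: | P1 0-13 | P2 13-15 | P3 15-19 | P4 19-20 | P5 20-29 |
Completion: P1=13  P2=15  P3=19  P4=20  P5=29
Turnaround = completion − arrival: P1=13, P2=15, P3=19, P4=20, P5=29
Total turnaround = 13 + 15 + 19 + 20 + 29 = 96

96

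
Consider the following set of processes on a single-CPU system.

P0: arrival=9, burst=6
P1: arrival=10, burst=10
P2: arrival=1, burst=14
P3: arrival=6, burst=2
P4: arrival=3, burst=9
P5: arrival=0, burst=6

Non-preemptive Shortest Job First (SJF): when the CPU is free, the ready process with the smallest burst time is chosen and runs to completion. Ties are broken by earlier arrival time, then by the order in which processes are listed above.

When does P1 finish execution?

Gantt: | P5 0-6 | P3 6-8 | P4 8-17 | P0 17-23 | P1 23-33 | P2 33-47 |
Completion: P0=23  P1=33  P2=47  P3=8  P4=17  P5=6
Turnaround (C−A): P0=14  P1=23  P2=46  P3=2  P4=14  P5=6

33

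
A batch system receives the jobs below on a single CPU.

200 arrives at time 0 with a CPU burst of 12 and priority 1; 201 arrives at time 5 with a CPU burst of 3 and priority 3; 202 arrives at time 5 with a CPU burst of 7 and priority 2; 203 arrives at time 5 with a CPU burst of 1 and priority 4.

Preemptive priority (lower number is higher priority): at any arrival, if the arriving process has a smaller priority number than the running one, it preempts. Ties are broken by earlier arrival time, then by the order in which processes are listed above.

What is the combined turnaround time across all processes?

61

Timeline: | 200 0-12 | 202 12-19 | 201 19-22 | 203 22-23 |
Completion: 200=12  201=22  202=19  203=23
Turnaround = completion − arrival: 200=12, 201=17, 202=14, 203=18
Total turnaround = 12 + 17 + 14 + 18 = 61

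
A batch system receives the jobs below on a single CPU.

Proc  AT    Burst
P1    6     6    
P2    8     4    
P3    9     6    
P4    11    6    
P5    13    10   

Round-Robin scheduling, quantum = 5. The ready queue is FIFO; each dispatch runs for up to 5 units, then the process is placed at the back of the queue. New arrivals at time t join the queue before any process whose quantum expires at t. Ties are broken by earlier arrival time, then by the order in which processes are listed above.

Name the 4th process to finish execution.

Schedule: | idle 0-6 | P1 6-11 | P2 11-15 | P3 15-20 | P4 20-25 | P1 25-26 | P5 26-31 | P3 31-32 | P4 32-33 | P5 33-38 |
Completion: P1=26  P2=15  P3=32  P4=33  P5=38
Turnaround (C−A): P1=20  P2=7  P3=23  P4=22  P5=25
Finish order: P2 → P1 → P3 → P4 → P5

P4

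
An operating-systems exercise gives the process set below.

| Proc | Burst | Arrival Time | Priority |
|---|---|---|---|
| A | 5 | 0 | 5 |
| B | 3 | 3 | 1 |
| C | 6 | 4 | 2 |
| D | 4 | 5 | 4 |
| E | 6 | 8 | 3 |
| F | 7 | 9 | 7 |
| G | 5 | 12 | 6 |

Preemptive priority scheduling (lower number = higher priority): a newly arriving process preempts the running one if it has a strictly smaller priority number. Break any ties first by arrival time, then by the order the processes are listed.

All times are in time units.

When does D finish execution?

22

Schedule: | A 0-3 | B 3-6 | C 6-12 | E 12-18 | D 18-22 | A 22-24 | G 24-29 | F 29-36 |
Completion: A=24  B=6  C=12  D=22  E=18  F=36  G=29
Turnaround (C−A): A=24  B=3  C=8  D=17  E=10  F=27  G=17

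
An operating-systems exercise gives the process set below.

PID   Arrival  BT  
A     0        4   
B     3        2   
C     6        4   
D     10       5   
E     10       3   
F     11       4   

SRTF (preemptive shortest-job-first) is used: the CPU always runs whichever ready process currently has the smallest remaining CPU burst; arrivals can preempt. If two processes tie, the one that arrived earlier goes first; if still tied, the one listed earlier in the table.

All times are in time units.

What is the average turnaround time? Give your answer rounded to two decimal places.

5.33

Schedule: | A 0-4 | B 4-6 | C 6-10 | E 10-13 | F 13-17 | D 17-22 |
Completion: A=4  B=6  C=10  D=22  E=13  F=17
Turnaround times: A=4, B=3, C=4, D=12, E=3, F=6
Average turnaround = (4+3+4+12+3+6) / 6 = 32/6 = 5.33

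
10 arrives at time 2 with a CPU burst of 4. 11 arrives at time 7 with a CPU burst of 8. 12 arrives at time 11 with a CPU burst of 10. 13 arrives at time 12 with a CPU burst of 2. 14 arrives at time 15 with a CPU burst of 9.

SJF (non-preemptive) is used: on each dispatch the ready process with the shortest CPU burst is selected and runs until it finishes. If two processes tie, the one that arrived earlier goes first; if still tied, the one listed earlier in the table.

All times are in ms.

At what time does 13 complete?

Gantt: | idle 0-2 | 10 2-6 | idle 6-7 | 11 7-15 | 13 15-17 | 14 17-26 | 12 26-36 |
Completion: 10=6  11=15  12=36  13=17  14=26

17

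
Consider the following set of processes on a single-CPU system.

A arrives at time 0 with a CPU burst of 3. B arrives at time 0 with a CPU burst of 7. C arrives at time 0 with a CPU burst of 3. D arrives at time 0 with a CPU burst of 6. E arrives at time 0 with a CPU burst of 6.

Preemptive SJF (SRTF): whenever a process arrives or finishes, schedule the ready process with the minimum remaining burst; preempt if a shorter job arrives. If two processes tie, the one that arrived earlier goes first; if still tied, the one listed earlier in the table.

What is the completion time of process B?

Schedule: | A 0-3 | C 3-6 | D 6-12 | E 12-18 | B 18-25 |
Completion: A=3  B=25  C=6  D=12  E=18

25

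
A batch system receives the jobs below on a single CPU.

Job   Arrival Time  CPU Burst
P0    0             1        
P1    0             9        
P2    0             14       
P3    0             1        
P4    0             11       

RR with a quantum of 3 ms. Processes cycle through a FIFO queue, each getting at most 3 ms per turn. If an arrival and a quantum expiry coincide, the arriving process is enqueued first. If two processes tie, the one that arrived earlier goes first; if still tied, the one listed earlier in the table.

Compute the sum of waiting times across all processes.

66

Schedule: | P0 0-1 | P1 1-4 | P2 4-7 | P3 7-8 | P4 8-11 | P1 11-14 | P2 14-17 | P4 17-20 | P1 20-23 | P2 23-26 | P4 26-29 | P2 29-32 | P4 32-34 | P2 34-36 |
Completion: P0=1  P1=23  P2=36  P3=8  P4=34
Waiting = turnaround − burst: P0=0, P1=14, P2=22, P3=7, P4=23
Total waiting = 0 + 14 + 22 + 7 + 23 = 66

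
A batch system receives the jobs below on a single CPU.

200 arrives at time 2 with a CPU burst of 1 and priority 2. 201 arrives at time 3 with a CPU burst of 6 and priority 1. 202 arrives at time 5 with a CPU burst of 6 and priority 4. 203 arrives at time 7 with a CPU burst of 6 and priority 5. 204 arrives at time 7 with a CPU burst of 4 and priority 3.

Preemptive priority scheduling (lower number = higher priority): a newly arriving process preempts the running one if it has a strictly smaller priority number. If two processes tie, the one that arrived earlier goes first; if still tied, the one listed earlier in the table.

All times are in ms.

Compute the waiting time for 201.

Gantt: | idle 0-2 | 200 2-3 | 201 3-9 | 204 9-13 | 202 13-19 | 203 19-25 |
Completion: 200=3  201=9  202=19  203=25  204=13
Turnaround (C−A): 200=1  201=6  202=14  203=18  204=6
Waiting(201) = turnaround − burst = 6 − 6 = 0

0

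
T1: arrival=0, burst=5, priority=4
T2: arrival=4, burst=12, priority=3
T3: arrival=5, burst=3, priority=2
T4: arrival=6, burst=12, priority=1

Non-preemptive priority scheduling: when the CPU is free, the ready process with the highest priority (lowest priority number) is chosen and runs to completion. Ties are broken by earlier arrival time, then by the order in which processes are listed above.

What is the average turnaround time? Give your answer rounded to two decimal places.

Timeline: | T1 0-5 | T3 5-8 | T4 8-20 | T2 20-32 |
Completion: T1=5  T2=32  T3=8  T4=20
Turnaround (C−A): T1=5  T2=28  T3=3  T4=14
Turnaround times: T1=5, T2=28, T3=3, T4=14
Average turnaround = (5+28+3+14) / 4 = 50/4 = 12.50

12.50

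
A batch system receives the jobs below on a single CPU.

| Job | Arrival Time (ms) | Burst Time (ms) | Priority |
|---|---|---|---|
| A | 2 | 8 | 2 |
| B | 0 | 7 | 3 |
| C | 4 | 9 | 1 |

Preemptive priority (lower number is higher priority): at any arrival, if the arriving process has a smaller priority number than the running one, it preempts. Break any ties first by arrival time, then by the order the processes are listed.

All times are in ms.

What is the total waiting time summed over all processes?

Gantt: | B 0-2 | A 2-4 | C 4-13 | A 13-19 | B 19-24 |
Completion: A=19  B=24  C=13
Waiting = turnaround − burst: A=9, B=17, C=0
Total waiting = 9 + 17 + 0 = 26

26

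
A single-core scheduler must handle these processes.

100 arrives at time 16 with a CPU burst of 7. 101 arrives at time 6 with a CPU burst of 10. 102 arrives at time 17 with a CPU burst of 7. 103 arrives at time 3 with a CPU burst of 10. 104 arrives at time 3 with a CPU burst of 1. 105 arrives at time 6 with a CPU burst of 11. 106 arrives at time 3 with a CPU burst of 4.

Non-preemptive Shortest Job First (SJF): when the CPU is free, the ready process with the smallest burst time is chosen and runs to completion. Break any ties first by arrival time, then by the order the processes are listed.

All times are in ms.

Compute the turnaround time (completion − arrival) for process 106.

Schedule: | idle 0-3 | 104 3-4 | 106 4-8 | 103 8-18 | 100 18-25 | 102 25-32 | 101 32-42 | 105 42-53 |
Completion: 100=25  101=42  102=32  103=18  104=4  105=53  106=8
Turnaround (C−A): 100=9  101=36  102=15  103=15  104=1  105=47  106=5
Turnaround(106) = completion − arrival = 8 − 3 = 5

5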